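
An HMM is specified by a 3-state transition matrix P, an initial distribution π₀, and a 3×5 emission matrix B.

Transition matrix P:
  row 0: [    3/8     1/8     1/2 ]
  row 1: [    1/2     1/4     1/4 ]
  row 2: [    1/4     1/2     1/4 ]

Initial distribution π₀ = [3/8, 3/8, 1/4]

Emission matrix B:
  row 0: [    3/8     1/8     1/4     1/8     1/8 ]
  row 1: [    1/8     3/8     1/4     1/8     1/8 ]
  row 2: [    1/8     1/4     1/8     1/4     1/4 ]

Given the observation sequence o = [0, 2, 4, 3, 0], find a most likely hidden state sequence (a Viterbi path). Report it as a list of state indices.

path = [0, 0, 2, 1, 0]

t=0: δ = [1.406e-01, 4.688e-02, 3.125e-02]  (obs o_0=0)
t=1: δ = [1.318e-02, 4.395e-03, 8.789e-03]  ψ = [0, 0, 0]  (obs o_1=2)
t=2: δ = [6.180e-04, 5.493e-04, 1.648e-03]  ψ = [0, 2, 0]  (obs o_2=4)
t=3: δ = [5.150e-05, 1.030e-04, 1.030e-04]  ψ = [2, 2, 2]  (obs o_3=3)
t=4: δ = [1.931e-05, 6.437e-06, 3.219e-06]  ψ = [1, 2, 0]  (obs o_4=0)
backtrack: best end state = 0; path = [0, 0, 2, 1, 0]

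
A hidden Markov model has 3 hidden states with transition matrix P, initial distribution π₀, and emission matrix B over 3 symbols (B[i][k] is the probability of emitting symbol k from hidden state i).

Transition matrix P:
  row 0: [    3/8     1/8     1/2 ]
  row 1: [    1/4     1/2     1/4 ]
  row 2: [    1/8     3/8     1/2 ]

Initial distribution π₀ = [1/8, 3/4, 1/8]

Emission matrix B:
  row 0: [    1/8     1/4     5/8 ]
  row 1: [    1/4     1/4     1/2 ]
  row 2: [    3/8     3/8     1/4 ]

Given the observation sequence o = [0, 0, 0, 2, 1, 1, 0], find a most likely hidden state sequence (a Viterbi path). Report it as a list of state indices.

t=0: δ = [1.562e-02, 1.875e-01, 4.688e-02]  (obs o_0=0)
t=1: δ = [5.859e-03, 2.344e-02, 1.758e-02]  ψ = [1, 1, 1]  (obs o_1=0)
t=2: δ = [7.324e-04, 2.930e-03, 3.296e-03]  ψ = [1, 1, 2]  (obs o_2=0)
t=3: δ = [4.578e-04, 7.324e-04, 4.120e-04]  ψ = [1, 1, 2]  (obs o_3=2)
t=4: δ = [4.578e-05, 9.155e-05, 8.583e-05]  ψ = [1, 1, 0]  (obs o_4=1)
t=5: δ = [5.722e-06, 1.144e-05, 1.609e-05]  ψ = [1, 1, 2]  (obs o_5=1)
t=6: δ = [3.576e-07, 1.509e-06, 3.017e-06]  ψ = [1, 2, 2]  (obs o_6=0)
backtrack: best end state = 2; path = [1, 1, 1, 0, 2, 2, 2]

path = [1, 1, 1, 0, 2, 2, 2]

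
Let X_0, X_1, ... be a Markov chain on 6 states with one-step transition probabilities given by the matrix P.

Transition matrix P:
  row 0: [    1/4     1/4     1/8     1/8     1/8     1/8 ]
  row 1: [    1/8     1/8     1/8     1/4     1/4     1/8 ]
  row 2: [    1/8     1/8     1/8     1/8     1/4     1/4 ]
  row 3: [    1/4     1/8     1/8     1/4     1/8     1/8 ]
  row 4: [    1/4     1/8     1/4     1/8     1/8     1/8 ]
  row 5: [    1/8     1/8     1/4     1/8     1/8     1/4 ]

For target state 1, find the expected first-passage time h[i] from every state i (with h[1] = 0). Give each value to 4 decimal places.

First-step conditioning: h[1] = 0; for i ≠ 1, h[i] = 1 + Σ_k P[i][k]·h[k].
  h[0] = 1 + 1/4·h[0] + 1/8·h[2] + 1/8·h[3] + 1/8·h[4] + 1/8·h[5]
  h[2] = 1 + 1/8·h[0] + 1/8·h[2] + 1/8·h[3] + 1/4·h[4] + 1/4·h[5]
  h[3] = 1 + 1/4·h[0] + 1/8·h[2] + 1/4·h[3] + 1/8·h[4] + 1/8·h[5]
  h[4] = 1 + 1/4·h[0] + 1/4·h[2] + 1/8·h[3] + 1/8·h[4] + 1/8·h[5]
  h[5] = 1 + 1/8·h[0] + 1/4·h[2] + 1/8·h[3] + 1/8·h[4] + 1/4·h[5]
Solving the 5×5 linear system over states ≠ 1 gives exactly h = [24248/4187, 0, 28224/4187, 27712/4187, 27776/4187, 28280/4187] (h[1] = 0 is the target).

h = [5.7913, 0.0000, 6.7409, 6.6186, 6.6339, 6.7542]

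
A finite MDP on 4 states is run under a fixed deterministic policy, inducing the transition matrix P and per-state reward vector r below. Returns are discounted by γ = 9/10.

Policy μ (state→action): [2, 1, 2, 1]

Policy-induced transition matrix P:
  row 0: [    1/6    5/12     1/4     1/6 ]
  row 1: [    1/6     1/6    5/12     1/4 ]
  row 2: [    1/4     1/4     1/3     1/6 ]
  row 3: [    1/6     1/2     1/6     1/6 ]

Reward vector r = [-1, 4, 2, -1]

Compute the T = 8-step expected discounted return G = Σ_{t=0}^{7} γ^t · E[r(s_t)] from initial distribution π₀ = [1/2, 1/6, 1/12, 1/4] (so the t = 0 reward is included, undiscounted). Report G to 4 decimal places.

G = 7.1156

t=0: π = [0.5000, 0.1667, 0.0833, 0.2500], E[r] = 0.0833, γ^t·E[r] = 0.083333, running G = 0.083333
t=1: π = [0.1736, 0.3819, 0.2639, 0.1806], E[r] = 1.7014, γ^t·E[r] = 1.531250, running G = 1.614583
t=2: π = [0.1887, 0.2922, 0.3206, 0.1985], E[r] = 1.4230, γ^t·E[r] = 1.152656, running G = 2.767240
t=3: π = [0.1934, 0.3067, 0.3089, 0.1910], E[r] = 1.4602, γ^t·E[r] = 1.064496, running G = 3.831736
t=4: π = [0.1924, 0.3044, 0.3109, 0.1922], E[r] = 1.4550, γ^t·E[r] = 0.954595, running G = 4.786331
t=5: π = [0.1926, 0.3048, 0.3106, 0.1920], E[r] = 1.4557, γ^t·E[r] = 0.859558, running G = 5.645889
t=6: π = [0.1926, 0.3047, 0.3107, 0.1921], E[r] = 1.4556, γ^t·E[r] = 0.773550, running G = 6.419439
t=7: π = [0.1926, 0.3047, 0.3107, 0.1921], E[r] = 1.4556, γ^t·E[r] = 0.696202, running G = 7.115641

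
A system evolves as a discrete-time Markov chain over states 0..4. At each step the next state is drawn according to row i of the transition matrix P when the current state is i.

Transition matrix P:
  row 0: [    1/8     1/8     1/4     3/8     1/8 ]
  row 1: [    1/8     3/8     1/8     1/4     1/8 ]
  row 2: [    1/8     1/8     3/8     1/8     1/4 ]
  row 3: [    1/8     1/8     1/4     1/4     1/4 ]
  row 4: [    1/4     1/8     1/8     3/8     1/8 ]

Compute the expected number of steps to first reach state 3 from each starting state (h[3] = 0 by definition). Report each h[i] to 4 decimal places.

First-step conditioning: h[3] = 0; for i ≠ 3, h[i] = 1 + Σ_k P[i][k]·h[k].
  h[0] = 1 + 1/8·h[0] + 1/8·h[1] + 1/4·h[2] + 1/8·h[4]
  h[1] = 1 + 1/8·h[0] + 3/8·h[1] + 1/8·h[2] + 1/8·h[4]
  h[2] = 1 + 1/8·h[0] + 1/8·h[1] + 3/8·h[2] + 1/4·h[4]
  h[4] = 1 + 1/4·h[0] + 1/8·h[1] + 1/8·h[2] + 1/8·h[4]
Solving the 4×4 linear system over states ≠ 3 gives exactly h = [2736/805, 3064/805, 3504/805, 0, 528/161] (h[3] = 0 is the target).

h = [3.3988, 3.8062, 4.3528, 0.0000, 3.2795]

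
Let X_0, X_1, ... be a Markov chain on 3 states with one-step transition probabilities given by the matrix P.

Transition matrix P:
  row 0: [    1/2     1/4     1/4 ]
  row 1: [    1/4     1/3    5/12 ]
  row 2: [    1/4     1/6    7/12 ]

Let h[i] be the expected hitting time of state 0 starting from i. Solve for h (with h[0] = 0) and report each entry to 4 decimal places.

h = [0.0000, 4.0000, 4.0000]

First-step conditioning: h[0] = 0; for i ≠ 0, h[i] = 1 + Σ_k P[i][k]·h[k].
  h[1] = 1 + 1/3·h[1] + 5/12·h[2]
  h[2] = 1 + 1/6·h[1] + 7/12·h[2]
Solving the 2×2 linear system over states ≠ 0 gives exactly h = [0, 4, 4] (h[0] = 0 is the target).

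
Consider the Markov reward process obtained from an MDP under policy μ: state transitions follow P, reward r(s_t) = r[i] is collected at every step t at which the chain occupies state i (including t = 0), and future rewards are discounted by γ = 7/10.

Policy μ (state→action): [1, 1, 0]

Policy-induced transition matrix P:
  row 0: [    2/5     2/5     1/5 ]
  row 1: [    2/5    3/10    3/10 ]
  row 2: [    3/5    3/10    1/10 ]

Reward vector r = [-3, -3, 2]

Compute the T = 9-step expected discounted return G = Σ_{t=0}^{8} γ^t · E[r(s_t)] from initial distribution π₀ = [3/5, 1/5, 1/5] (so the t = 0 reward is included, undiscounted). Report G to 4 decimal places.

G = -6.2928

t=0: π = [0.6000, 0.2000, 0.2000], E[r] = -2.0000, γ^t·E[r] = -2.000000, running G = -2.000000
t=1: π = [0.4400, 0.3600, 0.2000], E[r] = -2.0000, γ^t·E[r] = -1.400000, running G = -3.400000
t=2: π = [0.4400, 0.3440, 0.2160], E[r] = -1.9200, γ^t·E[r] = -0.940800, running G = -4.340800
t=3: π = [0.4432, 0.3440, 0.2128], E[r] = -1.9360, γ^t·E[r] = -0.664048, running G = -5.004848
t=4: π = [0.4426, 0.3443, 0.2131], E[r] = -1.9344, γ^t·E[r] = -0.464449, running G = -5.469297
t=5: π = [0.4426, 0.3443, 0.2131], E[r] = -1.9344, γ^t·E[r] = -0.325115, running G = -5.794412
t=6: π = [0.4426, 0.3443, 0.2131], E[r] = -1.9344, γ^t·E[r] = -0.227584, running G = -6.021996
t=7: π = [0.4426, 0.3443, 0.2131], E[r] = -1.9344, γ^t·E[r] = -0.159308, running G = -6.181304
t=8: π = [0.4426, 0.3443, 0.2131], E[r] = -1.9344, γ^t·E[r] = -0.111516, running G = -6.292820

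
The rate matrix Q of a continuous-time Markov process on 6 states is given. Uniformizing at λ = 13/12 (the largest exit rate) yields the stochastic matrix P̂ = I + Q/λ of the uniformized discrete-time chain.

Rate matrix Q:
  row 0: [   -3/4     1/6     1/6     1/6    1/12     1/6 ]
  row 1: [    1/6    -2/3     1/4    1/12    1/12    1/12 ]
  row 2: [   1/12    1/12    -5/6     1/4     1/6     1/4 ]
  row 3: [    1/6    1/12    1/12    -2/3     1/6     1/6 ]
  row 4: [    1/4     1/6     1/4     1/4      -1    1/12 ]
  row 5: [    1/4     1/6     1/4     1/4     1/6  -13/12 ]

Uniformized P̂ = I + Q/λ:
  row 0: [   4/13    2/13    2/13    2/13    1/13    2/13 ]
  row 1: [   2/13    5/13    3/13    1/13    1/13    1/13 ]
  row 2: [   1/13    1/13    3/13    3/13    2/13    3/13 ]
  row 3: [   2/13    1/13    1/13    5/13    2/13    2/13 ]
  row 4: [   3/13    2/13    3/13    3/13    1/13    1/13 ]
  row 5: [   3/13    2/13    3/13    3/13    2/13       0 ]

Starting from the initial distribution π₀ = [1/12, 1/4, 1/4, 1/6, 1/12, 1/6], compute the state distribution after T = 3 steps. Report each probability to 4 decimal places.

t=0: π = [0.0833, 0.2500, 0.2500, 0.1667, 0.0833, 0.1667]
t=1: π = [0.1667, 0.1795, 0.1987, 0.2115, 0.1218, 0.1218]
t=2: π = [0.1829, 0.1637, 0.1854, 0.2229, 0.1179, 0.1272]
t=3: π = [0.1866, 0.1602, 0.1824, 0.2258, 0.1181, 0.1269]

π = [0.1866, 0.1602, 0.1824, 0.2258, 0.1181, 0.1269]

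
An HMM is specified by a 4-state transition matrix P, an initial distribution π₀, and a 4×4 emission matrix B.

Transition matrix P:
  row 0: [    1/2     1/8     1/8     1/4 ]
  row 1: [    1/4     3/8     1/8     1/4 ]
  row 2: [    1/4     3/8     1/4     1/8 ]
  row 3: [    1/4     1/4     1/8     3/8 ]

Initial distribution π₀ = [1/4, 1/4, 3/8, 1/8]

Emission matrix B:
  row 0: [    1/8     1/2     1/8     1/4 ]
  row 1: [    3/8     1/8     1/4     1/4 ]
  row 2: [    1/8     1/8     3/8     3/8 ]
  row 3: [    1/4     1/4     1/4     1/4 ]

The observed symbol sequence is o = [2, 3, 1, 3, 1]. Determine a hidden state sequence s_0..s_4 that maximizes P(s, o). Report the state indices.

t=0: δ = [3.125e-02, 6.250e-02, 1.406e-01, 3.125e-02]  (obs o_0=2)
t=1: δ = [8.789e-03, 1.318e-02, 1.318e-02, 4.395e-03]  ψ = [2, 2, 2, 2]  (obs o_1=3)
t=2: δ = [2.197e-03, 6.180e-04, 4.120e-04, 8.240e-04]  ψ = [0, 1, 2, 1]  (obs o_2=1)
t=3: δ = [2.747e-04, 6.866e-05, 1.030e-04, 1.373e-04]  ψ = [0, 0, 0, 0]  (obs o_3=3)
t=4: δ = [6.866e-05, 4.828e-06, 4.292e-06, 1.717e-05]  ψ = [0, 2, 0, 0]  (obs o_4=1)
backtrack: best end state = 0; path = [2, 0, 0, 0, 0]

path = [2, 0, 0, 0, 0]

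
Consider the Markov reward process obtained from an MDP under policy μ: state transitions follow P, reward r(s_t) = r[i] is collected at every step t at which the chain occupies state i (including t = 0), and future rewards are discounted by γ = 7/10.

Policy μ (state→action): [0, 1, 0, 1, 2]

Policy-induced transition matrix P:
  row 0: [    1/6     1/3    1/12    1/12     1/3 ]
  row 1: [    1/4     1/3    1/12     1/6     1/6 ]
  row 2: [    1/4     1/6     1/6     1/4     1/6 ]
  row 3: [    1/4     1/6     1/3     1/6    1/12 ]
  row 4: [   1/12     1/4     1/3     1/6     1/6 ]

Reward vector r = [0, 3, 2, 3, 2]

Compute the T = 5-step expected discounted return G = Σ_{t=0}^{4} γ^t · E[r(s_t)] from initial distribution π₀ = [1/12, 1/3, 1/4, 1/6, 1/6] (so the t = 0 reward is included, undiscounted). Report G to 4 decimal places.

G = 5.8985

t=0: π = [0.0833, 0.3333, 0.2500, 0.1667, 0.1667], E[r] = 2.3333, γ^t·E[r] = 2.333333, running G = 2.333333
t=1: π = [0.2153, 0.2500, 0.1875, 0.1806, 0.1667], E[r] = 2.0000, γ^t·E[r] = 1.400000, running G = 3.733333
t=2: π = [0.2043, 0.2581, 0.1858, 0.1644, 0.1875], E[r] = 2.0139, γ^t·E[r] = 0.986806, running G = 4.720139
t=3: π = [0.2017, 0.2594, 0.1868, 0.1651, 0.1870], E[r] = 2.0210, γ^t·E[r] = 0.693212, running G = 5.413351
t=4: π = [0.2020, 0.2591, 0.1869, 0.1654, 0.1865], E[r] = 2.0205, γ^t·E[r] = 0.485117, running G = 5.898468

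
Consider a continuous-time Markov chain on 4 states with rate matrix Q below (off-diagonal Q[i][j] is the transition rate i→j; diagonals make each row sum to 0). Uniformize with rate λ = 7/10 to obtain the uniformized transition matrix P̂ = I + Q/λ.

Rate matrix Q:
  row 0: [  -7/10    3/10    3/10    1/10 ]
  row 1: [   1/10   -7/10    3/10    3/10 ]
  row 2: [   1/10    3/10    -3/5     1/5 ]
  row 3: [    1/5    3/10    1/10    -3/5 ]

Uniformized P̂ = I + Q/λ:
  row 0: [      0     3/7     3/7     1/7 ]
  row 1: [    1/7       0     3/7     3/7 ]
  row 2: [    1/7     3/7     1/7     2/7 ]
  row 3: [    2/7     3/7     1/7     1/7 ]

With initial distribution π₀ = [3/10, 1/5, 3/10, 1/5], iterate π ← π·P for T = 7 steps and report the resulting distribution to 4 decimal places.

t=0: π = [0.3000, 0.2000, 0.3000, 0.2000]
t=1: π = [0.1286, 0.3429, 0.2857, 0.2429]
t=2: π = [0.1592, 0.2816, 0.2776, 0.2816]
t=3: π = [0.1603, 0.3079, 0.2688, 0.2630]
t=4: π = [0.1575, 0.2966, 0.2766, 0.2692]
t=5: π = [0.1588, 0.3014, 0.2726, 0.2671]
t=6: π = [0.1583, 0.2994, 0.2744, 0.2679]
t=7: π = [0.1585, 0.3003, 0.2736, 0.2676]

π = [0.1585, 0.3003, 0.2736, 0.2676]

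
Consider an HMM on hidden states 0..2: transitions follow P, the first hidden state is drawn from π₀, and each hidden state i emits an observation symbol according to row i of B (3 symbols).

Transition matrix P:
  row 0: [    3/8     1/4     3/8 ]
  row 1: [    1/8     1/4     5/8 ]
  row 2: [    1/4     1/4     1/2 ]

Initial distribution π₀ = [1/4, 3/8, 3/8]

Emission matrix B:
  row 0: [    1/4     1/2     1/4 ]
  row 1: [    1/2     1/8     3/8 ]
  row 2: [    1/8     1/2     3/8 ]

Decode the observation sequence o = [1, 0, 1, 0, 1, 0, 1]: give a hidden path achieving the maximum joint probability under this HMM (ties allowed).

path = [2, 1, 2, 1, 2, 1, 2]

t=0: δ = [1.250e-01, 4.688e-02, 1.875e-01]  (obs o_0=1)
t=1: δ = [1.172e-02, 2.344e-02, 1.172e-02]  ψ = [0, 2, 2]  (obs o_1=0)
t=2: δ = [2.197e-03, 7.324e-04, 7.324e-03]  ψ = [0, 1, 1]  (obs o_2=1)
t=3: δ = [4.578e-04, 9.155e-04, 4.578e-04]  ψ = [2, 2, 2]  (obs o_3=0)
t=4: δ = [8.583e-05, 2.861e-05, 2.861e-04]  ψ = [0, 1, 1]  (obs o_4=1)
t=5: δ = [1.788e-05, 3.576e-05, 1.788e-05]  ψ = [2, 2, 2]  (obs o_5=0)
t=6: δ = [3.353e-06, 1.118e-06, 1.118e-05]  ψ = [0, 1, 1]  (obs o_6=1)
backtrack: best end state = 2; path = [2, 1, 2, 1, 2, 1, 2]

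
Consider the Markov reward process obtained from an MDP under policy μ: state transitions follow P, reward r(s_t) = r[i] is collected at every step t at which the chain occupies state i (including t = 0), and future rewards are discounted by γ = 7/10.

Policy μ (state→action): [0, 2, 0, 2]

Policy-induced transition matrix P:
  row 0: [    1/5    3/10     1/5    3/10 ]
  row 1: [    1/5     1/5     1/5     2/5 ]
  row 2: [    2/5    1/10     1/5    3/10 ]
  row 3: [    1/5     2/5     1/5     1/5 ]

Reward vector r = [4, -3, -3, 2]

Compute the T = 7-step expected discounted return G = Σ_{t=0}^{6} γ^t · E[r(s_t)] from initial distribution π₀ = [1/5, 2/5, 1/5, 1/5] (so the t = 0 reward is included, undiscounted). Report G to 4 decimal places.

t=0: π = [0.2000, 0.4000, 0.2000, 0.2000], E[r] = -0.6000, γ^t·E[r] = -0.600000, running G = -0.600000
t=1: π = [0.2400, 0.2400, 0.2000, 0.3200], E[r] = 0.2800, γ^t·E[r] = 0.196000, running G = -0.404000
t=2: π = [0.2400, 0.2680, 0.2000, 0.2920], E[r] = 0.1400, γ^t·E[r] = 0.068600, running G = -0.335400
t=3: π = [0.2400, 0.2624, 0.2000, 0.2976], E[r] = 0.1680, γ^t·E[r] = 0.057624, running G = -0.277776
t=4: π = [0.2400, 0.2635, 0.2000, 0.2965], E[r] = 0.1624, γ^t·E[r] = 0.038992, running G = -0.238784
t=5: π = [0.2400, 0.2633, 0.2000, 0.2967], E[r] = 0.1635, γ^t·E[r] = 0.027483, running G = -0.211301
t=6: π = [0.2400, 0.2633, 0.2000, 0.2967], E[r] = 0.1633, γ^t·E[r] = 0.019212, running G = -0.192089

G = -0.1921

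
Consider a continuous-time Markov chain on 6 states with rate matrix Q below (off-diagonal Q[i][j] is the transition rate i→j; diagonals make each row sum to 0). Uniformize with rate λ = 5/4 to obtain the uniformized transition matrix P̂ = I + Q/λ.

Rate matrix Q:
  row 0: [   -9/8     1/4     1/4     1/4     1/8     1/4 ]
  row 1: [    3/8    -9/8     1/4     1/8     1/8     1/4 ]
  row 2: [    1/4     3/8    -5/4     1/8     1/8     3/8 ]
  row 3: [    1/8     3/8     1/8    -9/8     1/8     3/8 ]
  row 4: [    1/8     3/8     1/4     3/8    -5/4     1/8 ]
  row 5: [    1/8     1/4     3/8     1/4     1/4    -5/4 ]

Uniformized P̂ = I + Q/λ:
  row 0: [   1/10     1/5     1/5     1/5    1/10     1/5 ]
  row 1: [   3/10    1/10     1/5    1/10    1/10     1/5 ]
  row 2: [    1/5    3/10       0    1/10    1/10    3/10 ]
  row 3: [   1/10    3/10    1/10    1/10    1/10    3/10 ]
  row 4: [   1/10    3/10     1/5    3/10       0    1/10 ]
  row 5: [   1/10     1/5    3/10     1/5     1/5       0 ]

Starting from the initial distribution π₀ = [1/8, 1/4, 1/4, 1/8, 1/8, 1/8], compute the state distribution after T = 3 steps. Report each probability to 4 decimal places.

π = [0.1610, 0.2225, 0.1673, 0.1560, 0.1070, 0.1863]

t=0: π = [0.1250, 0.2500, 0.2500, 0.1250, 0.1250, 0.1250]
t=1: π = [0.1750, 0.2250, 0.1500, 0.1500, 0.1000, 0.2000]
t=2: π = [0.1600, 0.2175, 0.1750, 0.1575, 0.1100, 0.1800]
t=3: π = [0.1610, 0.2225, 0.1673, 0.1560, 0.1070, 0.1863]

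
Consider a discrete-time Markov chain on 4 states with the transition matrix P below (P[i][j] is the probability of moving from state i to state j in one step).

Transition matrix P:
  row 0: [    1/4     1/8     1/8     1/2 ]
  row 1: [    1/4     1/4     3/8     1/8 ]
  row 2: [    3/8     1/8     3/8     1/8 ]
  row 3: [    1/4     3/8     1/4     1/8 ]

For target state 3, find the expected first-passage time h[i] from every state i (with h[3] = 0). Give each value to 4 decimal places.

h = [2.7317, 4.2927, 4.0976, 0.0000]

First-step conditioning: h[3] = 0; for i ≠ 3, h[i] = 1 + Σ_k P[i][k]·h[k].
  h[0] = 1 + 1/4·h[0] + 1/8·h[1] + 1/8·h[2]
  h[1] = 1 + 1/4·h[0] + 1/4·h[1] + 3/8·h[2]
  h[2] = 1 + 3/8·h[0] + 1/8·h[1] + 3/8·h[2]
Solving the 3×3 linear system over states ≠ 3 gives exactly h = [112/41, 176/41, 168/41, 0] (h[3] = 0 is the target).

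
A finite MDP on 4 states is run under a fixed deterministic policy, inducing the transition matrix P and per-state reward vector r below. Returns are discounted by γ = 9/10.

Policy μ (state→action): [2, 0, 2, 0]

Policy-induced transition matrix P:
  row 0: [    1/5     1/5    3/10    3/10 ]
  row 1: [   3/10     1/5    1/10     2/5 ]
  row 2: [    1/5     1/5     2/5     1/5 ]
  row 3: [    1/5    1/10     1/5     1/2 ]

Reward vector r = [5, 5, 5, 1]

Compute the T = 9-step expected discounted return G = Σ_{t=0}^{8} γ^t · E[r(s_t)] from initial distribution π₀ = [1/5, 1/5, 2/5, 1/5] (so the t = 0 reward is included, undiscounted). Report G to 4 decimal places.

t=0: π = [0.2000, 0.2000, 0.4000, 0.2000], E[r] = 4.2000, γ^t·E[r] = 4.200000, running G = 4.200000
t=1: π = [0.2200, 0.1800, 0.2800, 0.3200], E[r] = 3.7200, γ^t·E[r] = 3.348000, running G = 7.548000
t=2: π = [0.2180, 0.1680, 0.2600, 0.3540], E[r] = 3.5840, γ^t·E[r] = 2.903040, running G = 10.451040
t=3: π = [0.2168, 0.1646, 0.2570, 0.3616], E[r] = 3.5536, γ^t·E[r] = 2.590574, running G = 13.041614
t=4: π = [0.2165, 0.1638, 0.2566, 0.3631], E[r] = 3.5477, γ^t·E[r] = 2.327633, running G = 15.369247
t=5: π = [0.2164, 0.1637, 0.2566, 0.3633], E[r] = 3.5466, γ^t·E[r] = 2.094260, running G = 17.463507
t=6: π = [0.2164, 0.1637, 0.2566, 0.3634], E[r] = 3.5465, γ^t·E[r] = 1.884749, running G = 19.348256
t=7: π = [0.2164, 0.1637, 0.2566, 0.3634], E[r] = 3.5465, γ^t·E[r] = 1.696263, running G = 21.044520
t=8: π = [0.2164, 0.1637, 0.2566, 0.3634], E[r] = 3.5465, γ^t·E[r] = 1.526636, running G = 22.571156

G = 22.5712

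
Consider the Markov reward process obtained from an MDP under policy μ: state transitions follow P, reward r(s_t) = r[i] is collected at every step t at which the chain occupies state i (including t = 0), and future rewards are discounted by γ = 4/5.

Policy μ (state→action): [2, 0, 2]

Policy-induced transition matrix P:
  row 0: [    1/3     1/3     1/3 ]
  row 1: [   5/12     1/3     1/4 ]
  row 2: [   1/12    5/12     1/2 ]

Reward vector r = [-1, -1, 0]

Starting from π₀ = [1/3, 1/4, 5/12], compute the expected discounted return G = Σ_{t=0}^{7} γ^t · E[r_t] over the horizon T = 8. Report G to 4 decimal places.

t=0: π = [0.3333, 0.2500, 0.4167], E[r] = -0.5833, γ^t·E[r] = -0.583333, running G = -0.583333
t=1: π = [0.2500, 0.3681, 0.3819], E[r] = -0.6181, γ^t·E[r] = -0.494444, running G = -1.077778
t=2: π = [0.2685, 0.3652, 0.3663], E[r] = -0.6337, γ^t·E[r] = -0.405556, running G = -1.483333
t=3: π = [0.2722, 0.3639, 0.3640], E[r] = -0.6360, γ^t·E[r] = -0.325654, running G = -1.808988
t=4: π = [0.2727, 0.3637, 0.3637], E[r] = -0.6363, γ^t·E[r] = -0.260640, running G = -2.069628
t=5: π = [0.2727, 0.3636, 0.3636], E[r] = -0.6364, γ^t·E[r] = -0.208522, running G = -2.278150
t=6: π = [0.2727, 0.3636, 0.3636], E[r] = -0.6364, γ^t·E[r] = -0.166819, running G = -2.444969
t=7: π = [0.2727, 0.3636, 0.3636], E[r] = -0.6364, γ^t·E[r] = -0.133455, running G = -2.578424

G = -2.5784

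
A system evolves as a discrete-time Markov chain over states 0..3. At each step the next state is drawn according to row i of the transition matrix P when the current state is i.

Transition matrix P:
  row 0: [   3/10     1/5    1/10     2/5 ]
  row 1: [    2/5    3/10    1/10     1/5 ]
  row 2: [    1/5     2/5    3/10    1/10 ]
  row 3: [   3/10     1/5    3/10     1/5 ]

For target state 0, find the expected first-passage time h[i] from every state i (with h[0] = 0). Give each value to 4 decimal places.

First-step conditioning: h[0] = 0; for i ≠ 0, h[i] = 1 + Σ_k P[i][k]·h[k].
  h[1] = 1 + 3/10·h[1] + 1/10·h[2] + 1/5·h[3]
  h[2] = 1 + 2/5·h[1] + 3/10·h[2] + 1/10·h[3]
  h[3] = 1 + 1/5·h[1] + 3/10·h[2] + 1/5·h[3]
Solving the 3×3 linear system over states ≠ 0 gives exactly h = [0, 164/57, 202/57, 188/57] (h[0] = 0 is the target).

h = [0.0000, 2.8772, 3.5439, 3.2982]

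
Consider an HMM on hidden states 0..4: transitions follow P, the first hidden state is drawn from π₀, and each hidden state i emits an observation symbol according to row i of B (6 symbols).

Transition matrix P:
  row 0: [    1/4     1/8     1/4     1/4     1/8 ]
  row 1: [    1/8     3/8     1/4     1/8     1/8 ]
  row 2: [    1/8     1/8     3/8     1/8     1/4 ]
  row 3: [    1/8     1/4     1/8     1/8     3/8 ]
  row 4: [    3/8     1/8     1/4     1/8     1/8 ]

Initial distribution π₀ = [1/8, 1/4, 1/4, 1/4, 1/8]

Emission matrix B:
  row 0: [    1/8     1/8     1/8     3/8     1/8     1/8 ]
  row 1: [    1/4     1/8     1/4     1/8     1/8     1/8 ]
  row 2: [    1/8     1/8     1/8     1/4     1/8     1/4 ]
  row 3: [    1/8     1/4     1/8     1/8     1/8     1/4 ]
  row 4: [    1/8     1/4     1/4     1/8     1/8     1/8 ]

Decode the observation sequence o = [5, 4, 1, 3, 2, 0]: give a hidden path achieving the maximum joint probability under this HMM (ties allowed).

path = [2, 2, 4, 0, 1, 1]

t=0: δ = [1.562e-02, 3.125e-02, 6.250e-02, 6.250e-02, 1.562e-02]  (obs o_0=5)
t=1: δ = [9.766e-04, 1.953e-03, 2.930e-03, 9.766e-04, 2.930e-03]  ψ = [2, 3, 2, 2, 3]  (obs o_1=4)
t=2: δ = [1.373e-04, 9.155e-05, 1.373e-04, 9.155e-05, 1.831e-04]  ψ = [4, 1, 2, 2, 2]  (obs o_2=1)
t=3: δ = [2.575e-05, 4.292e-06, 1.287e-05, 4.292e-06, 4.292e-06]  ψ = [4, 1, 2, 0, 2]  (obs o_3=3)
t=4: δ = [8.047e-07, 8.047e-07, 8.047e-07, 8.047e-07, 8.047e-07]  ψ = [0, 0, 0, 0, 0]  (obs o_4=2)
t=5: δ = [3.772e-08, 7.544e-08, 3.772e-08, 2.515e-08, 3.772e-08]  ψ = [4, 1, 2, 0, 3]  (obs o_5=0)
backtrack: best end state = 1; path = [2, 2, 4, 0, 1, 1]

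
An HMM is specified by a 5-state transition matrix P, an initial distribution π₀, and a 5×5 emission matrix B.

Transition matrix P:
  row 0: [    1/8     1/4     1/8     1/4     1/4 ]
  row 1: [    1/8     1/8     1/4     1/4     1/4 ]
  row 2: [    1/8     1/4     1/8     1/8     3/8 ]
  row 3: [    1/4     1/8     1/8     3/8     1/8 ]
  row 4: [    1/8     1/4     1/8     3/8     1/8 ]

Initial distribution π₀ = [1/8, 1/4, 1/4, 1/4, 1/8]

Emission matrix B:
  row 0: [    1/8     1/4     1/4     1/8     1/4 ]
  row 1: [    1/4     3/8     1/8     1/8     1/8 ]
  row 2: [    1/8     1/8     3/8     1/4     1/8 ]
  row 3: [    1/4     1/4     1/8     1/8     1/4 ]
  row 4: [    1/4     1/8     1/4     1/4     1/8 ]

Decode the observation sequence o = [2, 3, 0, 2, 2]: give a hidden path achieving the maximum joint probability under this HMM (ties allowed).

path = [2, 4, 1, 2, 4]

t=0: δ = [3.125e-02, 3.125e-02, 9.375e-02, 3.125e-02, 3.125e-02]  (obs o_0=2)
t=1: δ = [1.465e-03, 2.930e-03, 2.930e-03, 1.465e-03, 8.789e-03]  ψ = [2, 2, 2, 2, 2]  (obs o_1=3)
t=2: δ = [1.373e-04, 5.493e-04, 1.373e-04, 8.240e-04, 2.747e-04]  ψ = [4, 4, 4, 4, 2]  (obs o_2=0)
t=3: δ = [5.150e-05, 1.287e-05, 5.150e-05, 3.862e-05, 3.433e-05]  ψ = [3, 3, 1, 3, 1]  (obs o_3=2)
t=4: δ = [2.414e-06, 1.609e-06, 2.414e-06, 1.810e-06, 4.828e-06]  ψ = [3, 0, 0, 3, 2]  (obs o_4=2)
backtrack: best end state = 4; path = [2, 4, 1, 2, 4]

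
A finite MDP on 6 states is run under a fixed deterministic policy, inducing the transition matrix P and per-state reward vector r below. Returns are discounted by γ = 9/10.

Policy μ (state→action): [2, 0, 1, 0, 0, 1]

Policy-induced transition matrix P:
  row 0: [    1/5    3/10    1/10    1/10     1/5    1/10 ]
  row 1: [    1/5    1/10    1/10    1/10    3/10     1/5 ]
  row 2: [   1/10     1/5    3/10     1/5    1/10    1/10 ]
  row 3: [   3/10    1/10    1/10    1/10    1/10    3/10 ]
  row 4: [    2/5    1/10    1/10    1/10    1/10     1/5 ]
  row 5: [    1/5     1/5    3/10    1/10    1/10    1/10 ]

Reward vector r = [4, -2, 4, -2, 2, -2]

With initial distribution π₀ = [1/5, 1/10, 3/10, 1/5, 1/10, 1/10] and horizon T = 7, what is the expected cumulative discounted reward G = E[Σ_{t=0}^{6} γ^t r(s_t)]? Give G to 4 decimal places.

G = 5.4538

t=0: π = [0.2000, 0.1000, 0.3000, 0.2000, 0.1000, 0.1000], E[r] = 1.4000, γ^t·E[r] = 1.400000, running G = 1.400000
t=1: π = [0.2100, 0.1800, 0.1800, 0.1300, 0.1400, 0.1600], E[r] = 0.9000, γ^t·E[r] = 0.810000, running G = 2.210000
t=2: π = [0.2230, 0.1760, 0.1680, 0.1180, 0.1570, 0.1580], E[r] = 0.9740, γ^t·E[r] = 0.788940, running G = 2.998940
t=3: π = [0.2264, 0.1772, 0.1652, 0.1168, 0.1575, 0.1569], E[r] = 0.9796, γ^t·E[r] = 0.714128, running G = 3.713068
t=4: π = [0.2267, 0.1775, 0.1644, 0.1165, 0.1581, 0.1568], E[r] = 0.9788, γ^t·E[r] = 0.642191, running G = 4.355259
t=5: π = [0.2268, 0.1775, 0.1643, 0.1164, 0.1582, 0.1569], E[r] = 0.9791, γ^t·E[r] = 0.578156, running G = 4.933415
t=6: π = [0.2269, 0.1775, 0.1642, 0.1164, 0.1582, 0.1569], E[r] = 0.9791, γ^t·E[r] = 0.520356, running G = 5.453771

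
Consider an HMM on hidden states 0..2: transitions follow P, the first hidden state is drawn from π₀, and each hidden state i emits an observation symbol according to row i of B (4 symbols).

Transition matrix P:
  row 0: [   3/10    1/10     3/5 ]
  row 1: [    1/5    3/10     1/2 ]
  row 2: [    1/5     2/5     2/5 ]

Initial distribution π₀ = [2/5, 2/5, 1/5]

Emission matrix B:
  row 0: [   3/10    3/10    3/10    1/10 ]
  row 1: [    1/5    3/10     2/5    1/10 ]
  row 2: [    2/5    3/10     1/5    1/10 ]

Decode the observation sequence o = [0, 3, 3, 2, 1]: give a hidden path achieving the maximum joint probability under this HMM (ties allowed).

path = [0, 2, 2, 1, 2]

t=0: δ = [1.200e-01, 8.000e-02, 8.000e-02]  (obs o_0=0)
t=1: δ = [3.600e-03, 3.200e-03, 7.200e-03]  ψ = [0, 2, 0]  (obs o_1=3)
t=2: δ = [1.440e-04, 2.880e-04, 2.880e-04]  ψ = [2, 2, 2]  (obs o_2=3)
t=3: δ = [1.728e-05, 4.608e-05, 2.880e-05]  ψ = [1, 2, 1]  (obs o_3=2)
t=4: δ = [2.765e-06, 4.147e-06, 6.912e-06]  ψ = [1, 1, 1]  (obs o_4=1)
backtrack: best end state = 2; path = [0, 2, 2, 1, 2]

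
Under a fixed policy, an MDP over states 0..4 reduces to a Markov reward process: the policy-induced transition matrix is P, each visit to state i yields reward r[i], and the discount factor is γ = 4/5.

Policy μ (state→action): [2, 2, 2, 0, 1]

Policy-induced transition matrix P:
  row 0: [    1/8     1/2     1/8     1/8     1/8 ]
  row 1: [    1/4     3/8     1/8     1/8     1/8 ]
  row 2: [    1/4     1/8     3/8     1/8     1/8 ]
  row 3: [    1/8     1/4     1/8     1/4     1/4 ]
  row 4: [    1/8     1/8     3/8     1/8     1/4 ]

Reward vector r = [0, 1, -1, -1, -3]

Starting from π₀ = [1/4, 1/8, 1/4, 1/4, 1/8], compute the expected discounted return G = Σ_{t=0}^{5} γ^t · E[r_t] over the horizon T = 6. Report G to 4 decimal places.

t=0: π = [0.2500, 0.1250, 0.2500, 0.2500, 0.1250], E[r] = -0.7500, γ^t·E[r] = -0.750000, running G = -0.750000
t=1: π = [0.1719, 0.2813, 0.2188, 0.1563, 0.1719], E[r] = -0.6094, γ^t·E[r] = -0.487500, running G = -1.237500
t=2: π = [0.1875, 0.2793, 0.2227, 0.1445, 0.1660], E[r] = -0.5859, γ^t·E[r] = -0.375000, running G = -1.612500
t=3: π = [0.1877, 0.2832, 0.2222, 0.1431, 0.1638], E[r] = -0.5735, γ^t·E[r] = -0.293625, running G = -1.906125
t=4: π = [0.1882, 0.2841, 0.2215, 0.1429, 0.1634], E[r] = -0.5704, γ^t·E[r] = -0.233625, running G = -2.139750
t=5: π = [0.1882, 0.2844, 0.2212, 0.1429, 0.1633], E[r] = -0.5695, γ^t·E[r] = -0.186604, running G = -2.326354

G = -2.3264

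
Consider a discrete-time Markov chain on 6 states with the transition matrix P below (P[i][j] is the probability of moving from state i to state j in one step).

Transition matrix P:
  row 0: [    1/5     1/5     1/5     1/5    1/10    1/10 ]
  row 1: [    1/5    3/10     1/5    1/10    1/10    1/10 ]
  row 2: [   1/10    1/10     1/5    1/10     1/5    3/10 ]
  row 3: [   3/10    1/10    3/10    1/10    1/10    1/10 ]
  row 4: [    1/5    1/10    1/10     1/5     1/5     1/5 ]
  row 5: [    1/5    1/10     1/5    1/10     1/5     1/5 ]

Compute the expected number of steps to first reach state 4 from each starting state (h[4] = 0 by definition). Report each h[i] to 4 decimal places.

First-step conditioning: h[4] = 0; for i ≠ 4, h[i] = 1 + Σ_k P[i][k]·h[k].
  h[0] = 1 + 1/5·h[0] + 1/5·h[1] + 1/5·h[2] + 1/5·h[3] + 1/10·h[5]
  h[1] = 1 + 1/5·h[0] + 3/10·h[1] + 1/5·h[2] + 1/10·h[3] + 1/10·h[5]
  h[2] = 1 + 1/10·h[0] + 1/10·h[1] + 1/5·h[2] + 1/10·h[3] + 3/10·h[5]
  h[3] = 1 + 3/10·h[0] + 1/10·h[1] + 3/10·h[2] + 1/10·h[3] + 1/10·h[5]
  h[5] = 1 + 1/5·h[0] + 1/10·h[1] + 1/5·h[2] + 1/10·h[3] + 1/5·h[5]
Solving the 5×5 linear system over states ≠ 4 gives exactly h = [4454/611, 8919/1222, 3915/611, 8809/1222, 0, 3964/611] (h[4] = 0 is the target).

h = [7.2897, 7.2987, 6.4075, 7.2087, 0.0000, 6.4877]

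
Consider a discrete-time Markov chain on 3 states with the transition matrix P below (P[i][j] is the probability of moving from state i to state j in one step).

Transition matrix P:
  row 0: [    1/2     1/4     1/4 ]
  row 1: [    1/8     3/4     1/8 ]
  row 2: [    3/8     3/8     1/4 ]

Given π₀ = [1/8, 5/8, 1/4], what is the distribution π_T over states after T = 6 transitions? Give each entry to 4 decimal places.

π = [0.2719, 0.5465, 0.1815]

t=0: π = [0.1250, 0.6250, 0.2500]
t=1: π = [0.2344, 0.5938, 0.1719]
t=2: π = [0.2559, 0.5684, 0.1758]
t=3: π = [0.2649, 0.5562, 0.1790]
t=4: π = [0.2691, 0.5504, 0.1805]
t=5: π = [0.2710, 0.5478, 0.1812]
t=6: π = [0.2719, 0.5465, 0.1815]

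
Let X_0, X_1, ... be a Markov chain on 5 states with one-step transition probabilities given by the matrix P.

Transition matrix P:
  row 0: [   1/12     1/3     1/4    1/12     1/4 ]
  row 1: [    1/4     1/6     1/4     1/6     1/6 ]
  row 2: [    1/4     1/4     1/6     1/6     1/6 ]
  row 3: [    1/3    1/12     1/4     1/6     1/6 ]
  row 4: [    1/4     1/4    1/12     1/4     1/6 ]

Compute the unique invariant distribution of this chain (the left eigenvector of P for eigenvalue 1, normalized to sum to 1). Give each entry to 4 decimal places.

π = [0.2259, 0.2230, 0.2022, 0.1633, 0.1855]

Balance equations π_j = Σ_i π_i·P[i][j]:
  π_0 = 1/12·π_0 + 1/4·π_1 + 1/4·π_2 + 1/3·π_3 + 1/4·π_4
  π_1 = 1/3·π_0 + 1/6·π_1 + 1/4·π_2 + 1/12·π_3 + 1/4·π_4
  π_2 = 1/4·π_0 + 1/4·π_1 + 1/6·π_2 + 1/4·π_3 + 1/12·π_4
  π_3 = 1/12·π_0 + 1/6·π_1 + 1/6·π_2 + 1/6·π_3 + 1/4·π_4
  normalize: π_0 + π_1 + π_2 + π_3 + π_4 = 1
Solving the linear system gives exactly π = [458/2027, 5877/26351, 5329/26351, 331/2027, 376/2027].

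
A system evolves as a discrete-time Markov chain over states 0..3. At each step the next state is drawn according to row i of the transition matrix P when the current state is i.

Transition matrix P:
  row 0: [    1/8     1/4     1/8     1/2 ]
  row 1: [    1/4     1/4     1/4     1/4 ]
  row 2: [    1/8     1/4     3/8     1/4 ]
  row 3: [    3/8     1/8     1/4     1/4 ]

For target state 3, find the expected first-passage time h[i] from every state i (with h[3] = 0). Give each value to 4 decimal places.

First-step conditioning: h[3] = 0; for i ≠ 3, h[i] = 1 + Σ_k P[i][k]·h[k].
  h[0] = 1 + 1/8·h[0] + 1/4·h[1] + 1/8·h[2]
  h[1] = 1 + 1/4·h[0] + 1/4·h[1] + 1/4·h[2]
  h[2] = 1 + 1/8·h[0] + 1/4·h[1] + 3/8·h[2]
Solving the 3×3 linear system over states ≠ 3 gives exactly h = [96/37, 124/37, 128/37, 0] (h[3] = 0 is the target).

h = [2.5946, 3.3514, 3.4595, 0.0000]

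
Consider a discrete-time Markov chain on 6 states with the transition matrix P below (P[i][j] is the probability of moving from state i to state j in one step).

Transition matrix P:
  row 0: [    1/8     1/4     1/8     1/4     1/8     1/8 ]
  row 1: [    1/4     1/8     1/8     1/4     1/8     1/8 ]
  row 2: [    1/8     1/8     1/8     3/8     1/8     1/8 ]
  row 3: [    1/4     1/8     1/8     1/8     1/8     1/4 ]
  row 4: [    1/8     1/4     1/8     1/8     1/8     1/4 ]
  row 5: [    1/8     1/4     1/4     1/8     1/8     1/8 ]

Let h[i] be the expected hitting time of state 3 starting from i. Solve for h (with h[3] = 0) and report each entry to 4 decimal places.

h = [4.2622, 4.2622, 3.7294, 0.0000, 4.8533, 4.7284]

First-step conditioning: h[3] = 0; for i ≠ 3, h[i] = 1 + Σ_k P[i][k]·h[k].
  h[0] = 1 + 1/8·h[0] + 1/4·h[1] + 1/8·h[2] + 1/8·h[4] + 1/8·h[5]
  h[1] = 1 + 1/4·h[0] + 1/8·h[1] + 1/8·h[2] + 1/8·h[4] + 1/8·h[5]
  h[2] = 1 + 1/8·h[0] + 1/8·h[1] + 1/8·h[2] + 1/8·h[4] + 1/8·h[5]
  h[4] = 1 + 1/8·h[0] + 1/4·h[1] + 1/8·h[2] + 1/8·h[4] + 1/4·h[5]
  h[5] = 1 + 1/8·h[0] + 1/4·h[1] + 1/4·h[2] + 1/8·h[4] + 1/8·h[5]
Solving the 5×5 linear system over states ≠ 3 gives exactly h = [4096/961, 4096/961, 3584/961, 0, 4664/961, 4544/961] (h[3] = 0 is the target).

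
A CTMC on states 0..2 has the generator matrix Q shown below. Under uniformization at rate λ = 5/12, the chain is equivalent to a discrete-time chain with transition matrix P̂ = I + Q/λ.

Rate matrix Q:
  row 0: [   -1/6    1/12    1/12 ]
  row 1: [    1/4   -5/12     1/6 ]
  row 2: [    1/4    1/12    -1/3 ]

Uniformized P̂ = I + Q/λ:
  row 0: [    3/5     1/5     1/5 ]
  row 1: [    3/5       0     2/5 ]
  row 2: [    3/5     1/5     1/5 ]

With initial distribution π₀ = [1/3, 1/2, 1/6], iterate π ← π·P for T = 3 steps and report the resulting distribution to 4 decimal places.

π = [0.6000, 0.1640, 0.2360]

t=0: π = [0.3333, 0.5000, 0.1667]
t=1: π = [0.6000, 0.1000, 0.3000]
t=2: π = [0.6000, 0.1800, 0.2200]
t=3: π = [0.6000, 0.1640, 0.2360]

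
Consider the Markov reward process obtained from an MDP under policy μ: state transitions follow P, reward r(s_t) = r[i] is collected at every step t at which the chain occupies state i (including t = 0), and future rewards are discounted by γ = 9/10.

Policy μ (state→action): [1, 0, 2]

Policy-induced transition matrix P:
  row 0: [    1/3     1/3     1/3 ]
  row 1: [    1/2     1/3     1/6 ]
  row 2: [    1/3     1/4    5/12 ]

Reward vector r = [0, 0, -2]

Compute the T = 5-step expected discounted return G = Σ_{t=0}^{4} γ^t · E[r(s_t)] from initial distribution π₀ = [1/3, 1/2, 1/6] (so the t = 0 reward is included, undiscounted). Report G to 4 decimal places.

t=0: π = [0.3333, 0.5000, 0.1667], E[r] = -0.3333, γ^t·E[r] = -0.333333, running G = -0.333333
t=1: π = [0.4167, 0.3194, 0.2639], E[r] = -0.5278, γ^t·E[r] = -0.475000, running G = -0.808333
t=2: π = [0.3866, 0.3113, 0.3021], E[r] = -0.6042, γ^t·E[r] = -0.489375, running G = -1.297708
t=3: π = [0.3852, 0.3082, 0.3066], E[r] = -0.6132, γ^t·E[r] = -0.447047, running G = -1.744755
t=4: π = [0.3847, 0.3078, 0.3075], E[r] = -0.6150, γ^t·E[r] = -0.403534, running G = -2.148289

G = -2.1483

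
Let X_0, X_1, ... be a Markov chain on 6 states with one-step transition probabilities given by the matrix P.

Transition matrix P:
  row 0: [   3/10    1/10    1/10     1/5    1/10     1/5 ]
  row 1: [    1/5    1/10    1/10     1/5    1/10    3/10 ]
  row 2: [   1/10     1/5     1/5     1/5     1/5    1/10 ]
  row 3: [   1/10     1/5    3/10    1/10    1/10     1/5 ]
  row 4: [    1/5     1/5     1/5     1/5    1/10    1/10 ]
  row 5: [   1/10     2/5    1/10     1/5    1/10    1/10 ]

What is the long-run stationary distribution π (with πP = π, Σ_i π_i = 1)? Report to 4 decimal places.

π = [0.1644, 0.1986, 0.1645, 0.1818, 0.1164, 0.1743]

Balance equations π_j = Σ_i π_i·P[i][j]:
  π_0 = 3/10·π_0 + 1/5·π_1 + 1/10·π_2 + 1/10·π_3 + 1/5·π_4 + 1/10·π_5
  π_1 = 1/10·π_0 + 1/10·π_1 + 1/5·π_2 + 1/5·π_3 + 1/5·π_4 + 2/5·π_5
  π_2 = 1/10·π_0 + 1/10·π_1 + 1/5·π_2 + 3/10·π_3 + 1/5·π_4 + 1/10·π_5
  π_3 = 1/5·π_0 + 1/5·π_1 + 1/5·π_2 + 1/10·π_3 + 1/5·π_4 + 1/5·π_5
  π_4 = 1/10·π_0 + 1/10·π_1 + 1/5·π_2 + 1/10·π_3 + 1/10·π_4 + 1/10·π_5
  normalize: π_0 + π_1 + π_2 + π_3 + π_4 + π_5 = 1
Solving the linear system gives exactly π = [17219/104753, 1891/9523, 161/979, 2/11, 114/979, 18262/104753].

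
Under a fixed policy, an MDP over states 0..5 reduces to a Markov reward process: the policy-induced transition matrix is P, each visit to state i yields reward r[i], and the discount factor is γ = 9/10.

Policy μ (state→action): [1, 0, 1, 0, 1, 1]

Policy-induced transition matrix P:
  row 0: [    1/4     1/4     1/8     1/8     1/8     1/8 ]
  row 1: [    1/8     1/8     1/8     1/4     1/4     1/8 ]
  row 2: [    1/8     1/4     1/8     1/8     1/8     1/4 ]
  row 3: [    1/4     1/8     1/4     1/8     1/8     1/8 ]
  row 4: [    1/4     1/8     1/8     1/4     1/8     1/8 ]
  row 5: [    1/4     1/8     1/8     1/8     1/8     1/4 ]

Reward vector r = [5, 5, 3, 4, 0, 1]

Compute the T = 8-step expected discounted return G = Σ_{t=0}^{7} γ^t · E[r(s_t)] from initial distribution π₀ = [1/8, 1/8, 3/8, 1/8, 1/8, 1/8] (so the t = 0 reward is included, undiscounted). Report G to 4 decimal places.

t=0: π = [0.1250, 0.1250, 0.3750, 0.1250, 0.1250, 0.1250], E[r] = 3.0000, γ^t·E[r] = 3.000000, running G = 3.000000
t=1: π = [0.1875, 0.1875, 0.1406, 0.1563, 0.1406, 0.1875], E[r] = 3.1094, γ^t·E[r] = 2.798438, running G = 5.798438
t=2: π = [0.2090, 0.1660, 0.1445, 0.1660, 0.1484, 0.1660], E[r] = 3.1387, γ^t·E[r] = 2.542324, running G = 8.340762
t=3: π = [0.2112, 0.1692, 0.1458, 0.1643, 0.1458, 0.1638], E[r] = 3.1602, γ^t·E[r] = 2.303754, running G = 10.644516
t=4: π = [0.2106, 0.1696, 0.1455, 0.1644, 0.1461, 0.1637], E[r] = 3.1590, γ^t·E[r] = 2.072638, running G = 12.717153
t=5: π = [0.2106, 0.1695, 0.1455, 0.1645, 0.1462, 0.1637], E[r] = 3.1588, γ^t·E[r] = 1.865246, running G = 14.582399
t=6: π = [0.2106, 0.1695, 0.1456, 0.1645, 0.1462, 0.1637], E[r] = 3.1589, γ^t·E[r] = 1.678751, running G = 16.261150
t=7: π = [0.2106, 0.1695, 0.1456, 0.1645, 0.1462, 0.1637], E[r] = 3.1589, γ^t·E[r] = 1.510876, running G = 17.772026

G = 17.7720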